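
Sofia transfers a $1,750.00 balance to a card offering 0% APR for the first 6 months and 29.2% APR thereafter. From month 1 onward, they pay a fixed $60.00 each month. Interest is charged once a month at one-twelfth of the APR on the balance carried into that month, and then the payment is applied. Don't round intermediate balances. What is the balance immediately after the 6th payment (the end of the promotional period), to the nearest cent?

Promo months 1–6 at r₀ = 0%/12 = 0; months 7+ at r₁ = 29.2%/12 = 0.0243333.
After month 6 (no interest yet): B = $1,750.00 − 6·$60.00 = $1,390.00.

$1,390.00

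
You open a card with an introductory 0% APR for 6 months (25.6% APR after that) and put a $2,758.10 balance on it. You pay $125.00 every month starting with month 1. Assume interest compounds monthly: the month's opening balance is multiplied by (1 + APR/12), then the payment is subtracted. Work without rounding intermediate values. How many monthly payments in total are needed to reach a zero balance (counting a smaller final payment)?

Promo months 1–6 at r₀ = 0%/12 = 0; months 7+ at r₁ = 25.6%/12 = 0.0213333.
After month 6 (no interest yet): B = $2,758.10 − 6·$125.00 = $2,008.10.
Then at r₁ with $125.00/mo: n₂ = −ln(1 − r₁·B/P)/ln(1+r₁) ≈ 19.88 → 20 more payments.

26 months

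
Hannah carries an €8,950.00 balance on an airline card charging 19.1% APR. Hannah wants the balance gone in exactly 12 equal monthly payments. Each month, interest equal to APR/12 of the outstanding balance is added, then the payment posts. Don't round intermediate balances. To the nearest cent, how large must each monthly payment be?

Monthly rate r = 19.1%/12 = 1.59167% = 0.0159167.
Level-payment amortization: P = B₀·r / (1 − (1+r)^(−n)) = 8950.00·0.0159167 / (1 − 1.01592^(−12)).
Denominator 1 − (1+r)^(−12) = 0.172623889.
P = 142.454 / 0.172623889 ≈ 825.23.

€825.23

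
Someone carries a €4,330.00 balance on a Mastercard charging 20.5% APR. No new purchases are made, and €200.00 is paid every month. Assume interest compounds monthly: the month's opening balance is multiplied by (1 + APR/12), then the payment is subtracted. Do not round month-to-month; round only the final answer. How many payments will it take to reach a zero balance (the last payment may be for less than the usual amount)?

28 payments

Monthly rate r = 20.5%/12 = 1.70833% = 0.0170833.
Recurrence: B ← B·(1+r) − €200.00.
Month 1: interest €73.97; balance after payment €4,203.97.
Month 2: interest €71.82; balance after payment €4,075.79.
Closed form: n = −ln(1 − rB₀/P)/ln(1+r) = −ln(0.63015)/ln(1.01708) ≈ 27.263, so the balance reaches zero during payment 28.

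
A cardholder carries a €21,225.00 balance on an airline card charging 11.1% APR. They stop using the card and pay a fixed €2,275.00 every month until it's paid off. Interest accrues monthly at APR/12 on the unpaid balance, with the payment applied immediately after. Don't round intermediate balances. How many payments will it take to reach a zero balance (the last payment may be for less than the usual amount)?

Monthly rate r = 11.1%/12 = 0.925% = 0.00925.
Recurrence: B ← B·(1+r) − €2,275.00.
Month 1: interest €196.33; balance after payment €19,146.33.
Month 2: interest €177.10; balance after payment €17,048.43.
Closed form: n = −ln(1 − rB₀/P)/ln(1+r) = −ln(0.9137)/ln(1.00925) ≈ 9.802, so the balance reaches zero during payment 10.

10 payments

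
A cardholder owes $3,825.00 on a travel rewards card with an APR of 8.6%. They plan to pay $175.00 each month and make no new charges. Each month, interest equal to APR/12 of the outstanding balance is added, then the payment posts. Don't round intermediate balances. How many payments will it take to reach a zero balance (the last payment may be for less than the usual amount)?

24 payments

Monthly rate r = 8.6%/12 = 0.716667% = 0.00716667.
Recurrence: B ← B·(1+r) − $175.00.
Month 1: interest $27.41; balance after payment $3,677.41.
Month 2: interest $26.35; balance after payment $3,528.77.
Closed form: n = −ln(1 − rB₀/P)/ln(1+r) = −ln(0.84336)/ln(1.00717) ≈ 23.857, so the balance reaches zero during payment 24.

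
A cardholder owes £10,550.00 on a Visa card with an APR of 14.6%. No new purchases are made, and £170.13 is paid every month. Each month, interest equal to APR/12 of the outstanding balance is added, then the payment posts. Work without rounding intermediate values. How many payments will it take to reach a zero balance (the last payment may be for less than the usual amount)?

Monthly rate r = 14.6%/12 = 1.21667% = 0.0121667.
Recurrence: B ← B·(1+r) − £170.13.
Month 1: interest £128.36; balance after payment £10,508.23.
Month 2: interest £127.85; balance after payment £10,465.95.
Closed form: n = −ln(1 − rB₀/P)/ln(1+r) = −ln(0.24553)/ln(1.01217) ≈ 116.126, so the balance reaches zero during payment 117.

117 months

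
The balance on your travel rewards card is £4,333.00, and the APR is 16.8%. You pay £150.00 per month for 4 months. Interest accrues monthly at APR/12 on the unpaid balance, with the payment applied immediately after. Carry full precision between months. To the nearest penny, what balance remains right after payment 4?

Monthly rate r = 16.8%/12 = 1.4% = 0.014.
Each month: B ← B·(1+r) − £150.00.
Month 1: interest £60.66; balance after payment £4,243.66.
Month 2: interest £59.41; balance after payment £4,153.07.
Month 3: interest £58.14; balance after payment £4,061.22.
Month 4: interest £56.86; balance after payment £3,968.07.

£3,968.07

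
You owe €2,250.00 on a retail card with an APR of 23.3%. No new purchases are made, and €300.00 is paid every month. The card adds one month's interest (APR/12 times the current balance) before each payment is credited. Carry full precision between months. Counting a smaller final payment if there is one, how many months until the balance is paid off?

9 months

Monthly rate r = 23.3%/12 = 1.94167% = 0.0194167.
Recurrence: B ← B·(1+r) − €300.00.
Month 1: interest €43.69; balance after payment €1,993.69.
Month 2: interest €38.71; balance after payment €1,732.40.
Closed form: n = −ln(1 − rB₀/P)/ln(1+r) = −ln(0.85437)/ln(1.01942) ≈ 8.184, so the balance reaches zero during payment 9.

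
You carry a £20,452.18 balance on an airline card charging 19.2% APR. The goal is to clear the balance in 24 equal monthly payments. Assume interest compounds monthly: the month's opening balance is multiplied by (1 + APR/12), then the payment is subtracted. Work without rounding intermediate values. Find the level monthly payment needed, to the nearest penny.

Monthly rate r = 19.2%/12 = 1.6% = 0.016.
Level-payment amortization: P = B₀·r / (1 − (1+r)^(−n)) = 20452.18·0.016 / (1 − 1.016^(−24)).
Denominator 1 − (1+r)^(−24) = 0.316795042.
P = 327.235 / 0.316795042 ≈ 1032.95.

£1,032.95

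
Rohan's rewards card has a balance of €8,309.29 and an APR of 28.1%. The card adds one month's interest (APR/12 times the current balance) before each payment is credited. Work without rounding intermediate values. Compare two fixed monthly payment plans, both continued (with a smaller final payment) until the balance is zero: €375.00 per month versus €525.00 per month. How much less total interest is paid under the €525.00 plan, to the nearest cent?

Monthly rate r = 28.1%/12 = 2.34167% = 0.0234167.
At €375.00/mo: n = ⌈−ln(1 − rB₀/P)/ln(1+r)⌉ = 32 payments (last €228.95); total interest = total paid − €8,309.29 = €3,544.66.
At €525.00/mo: 21 payments (last €2.00); total interest €2,192.71.
Interest saved = €3,544.66 − €2,192.71 = €1,351.95.

€1,351.95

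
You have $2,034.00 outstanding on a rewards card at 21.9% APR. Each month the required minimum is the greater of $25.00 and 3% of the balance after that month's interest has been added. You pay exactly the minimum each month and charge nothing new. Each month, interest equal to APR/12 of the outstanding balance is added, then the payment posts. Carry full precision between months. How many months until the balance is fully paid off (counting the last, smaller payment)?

124 months

Monthly rate r = 21.9%/12 = 1.825% = 0.01825.
While 3% of the post-interest balance exceeds $25.00, each month B ← (B·(1+r))·(1 − 0.03), i.e. B shrinks by the factor (1+r)·0.97 = 0.9877.
This holds for months 1–74. Entering month 75 the balance is $814.12; 3% of the post-interest balance is now below $25.00, so the flat $25.00 minimum applies from here.
From month 75 a fixed $25.00 at rate r clears $814.12 in 50 more payments. Total: 74 + 50 = 124 months.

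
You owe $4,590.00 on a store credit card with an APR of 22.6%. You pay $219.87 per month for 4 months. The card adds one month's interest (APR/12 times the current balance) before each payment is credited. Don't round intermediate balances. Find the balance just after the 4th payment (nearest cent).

Monthly rate r = 22.6%/12 = 1.88333% = 0.0188333.
Each month: B ← B·(1+r) − $219.87.
Month 1: interest $86.45; balance after payment $4,456.57.
Month 2: interest $83.93; balance after payment $4,320.64.
Month 3: interest $81.37; balance after payment $4,182.14.
Month 4: interest $78.76; balance after payment $4,041.03.

$4,041.03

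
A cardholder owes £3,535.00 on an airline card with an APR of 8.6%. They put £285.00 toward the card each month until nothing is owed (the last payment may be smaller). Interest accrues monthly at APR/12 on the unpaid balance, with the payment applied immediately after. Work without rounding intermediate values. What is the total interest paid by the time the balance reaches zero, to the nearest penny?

£180.38

Monthly rate r = 8.6%/12 = 0.716667% = 0.00716667.
Payoff takes n = ⌈−ln(1 − rB₀/P)/ln(1+r)⌉ = ⌈13.036⌉ = 14 payments; the last is £10.38.
Total paid = 13·£285.00 + £10.38 = £3,715.38.
Total interest = total paid − principal = £3,715.38 − £3,535.00 = £180.38.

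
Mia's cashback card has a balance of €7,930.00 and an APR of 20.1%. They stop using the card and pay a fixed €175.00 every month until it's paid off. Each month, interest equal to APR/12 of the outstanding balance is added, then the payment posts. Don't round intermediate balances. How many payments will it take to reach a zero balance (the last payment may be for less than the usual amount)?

Monthly rate r = 20.1%/12 = 1.675% = 0.01675.
Recurrence: B ← B·(1+r) − €175.00.
Month 1: interest €132.83; balance after payment €7,887.83.
Month 2: interest €132.12; balance after payment €7,844.95.
Closed form: n = −ln(1 − rB₀/P)/ln(1+r) = −ln(0.24099)/ln(1.01675) ≈ 85.666, so the balance reaches zero during payment 86.

86 payments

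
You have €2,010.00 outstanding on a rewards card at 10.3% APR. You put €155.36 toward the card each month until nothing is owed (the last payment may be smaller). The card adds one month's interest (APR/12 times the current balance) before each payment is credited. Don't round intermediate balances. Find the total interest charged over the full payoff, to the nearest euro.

€130

Monthly rate r = 10.3%/12 = 0.858333% = 0.00858333.
Payoff takes n = ⌈−ln(1 − rB₀/P)/ln(1+r)⌉ = ⌈13.773⌉ = 14 payments; the last is €120.19.
Total paid = 13·€155.36 + €120.19 = €2,139.87.
Total interest = total paid − principal = €2,139.87 − €2,010.00 = €129.87.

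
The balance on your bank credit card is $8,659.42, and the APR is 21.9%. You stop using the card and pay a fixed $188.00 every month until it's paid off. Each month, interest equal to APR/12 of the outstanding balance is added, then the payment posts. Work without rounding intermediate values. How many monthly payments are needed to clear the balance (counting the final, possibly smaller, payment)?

102 months

Monthly rate r = 21.9%/12 = 1.825% = 0.01825.
Recurrence: B ← B·(1+r) − $188.00.
Month 1: interest $158.03; balance after payment $8,629.45.
Month 2: interest $157.49; balance after payment $8,598.94.
Closed form: n = −ln(1 − rB₀/P)/ln(1+r) = −ln(0.15939)/ln(1.01825) ≈ 101.540, so the balance reaches zero during payment 102.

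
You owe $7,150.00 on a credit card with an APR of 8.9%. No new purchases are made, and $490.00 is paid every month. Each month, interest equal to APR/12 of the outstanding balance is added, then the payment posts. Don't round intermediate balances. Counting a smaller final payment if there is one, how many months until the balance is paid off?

16 months

Monthly rate r = 8.9%/12 = 0.741667% = 0.00741667.
Recurrence: B ← B·(1+r) − $490.00.
Month 1: interest $53.03; balance after payment $6,713.03.
Month 2: interest $49.79; balance after payment $6,272.82.
Closed form: n = −ln(1 − rB₀/P)/ln(1+r) = −ln(0.89178)/ln(1.00742) ≈ 15.501, so the balance reaches zero during payment 16.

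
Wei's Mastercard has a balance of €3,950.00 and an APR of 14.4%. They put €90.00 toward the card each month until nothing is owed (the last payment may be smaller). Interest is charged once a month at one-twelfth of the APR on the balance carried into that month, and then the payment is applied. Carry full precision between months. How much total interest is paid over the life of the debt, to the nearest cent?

Monthly rate r = 14.4%/12 = 1.2% = 0.012.
Payoff takes n = ⌈−ln(1 − rB₀/P)/ln(1+r)⌉ = ⌈62.703⌉ = 63 payments; the last is €63.37.
Total paid = 62·€90.00 + €63.37 = €5,643.37.
Total interest = total paid − principal = €5,643.37 − €3,950.00 = €1,693.37.

€1,693.37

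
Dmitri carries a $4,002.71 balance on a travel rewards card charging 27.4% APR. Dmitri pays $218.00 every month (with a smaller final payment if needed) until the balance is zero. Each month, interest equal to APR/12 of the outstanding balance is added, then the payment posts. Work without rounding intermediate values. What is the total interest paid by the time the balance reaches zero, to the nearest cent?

Monthly rate r = 27.4%/12 = 2.28333% = 0.0228333.
Payoff takes n = ⌈−ln(1 − rB₀/P)/ln(1+r)⌉ = ⌈24.070⌉ = 25 payments; the last is $15.49.
Total paid = 24·$218.00 + $15.49 = $5,247.49.
Total interest = total paid − principal = $5,247.49 − $4,002.71 = $1,244.78.

$1,244.78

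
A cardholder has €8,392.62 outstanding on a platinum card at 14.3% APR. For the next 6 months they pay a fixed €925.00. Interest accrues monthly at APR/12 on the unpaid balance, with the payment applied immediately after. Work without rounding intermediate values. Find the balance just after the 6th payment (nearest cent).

Monthly rate r = 14.3%/12 = 1.19167% = 0.0119167.
Each month: B ← B·(1+r) − €925.00.
Month 1: interest €100.01; balance after payment €7,567.63.
Month 2: interest €90.18; balance after payment €6,732.81.
Month 3: interest €80.23; balance after payment €5,888.05.
Month 4: interest €70.17; balance after payment €5,033.21.
Month 5: interest €59.98; balance after payment €4,168.19.
Month 6: interest €49.67; balance after payment €3,292.86.

€3,292.86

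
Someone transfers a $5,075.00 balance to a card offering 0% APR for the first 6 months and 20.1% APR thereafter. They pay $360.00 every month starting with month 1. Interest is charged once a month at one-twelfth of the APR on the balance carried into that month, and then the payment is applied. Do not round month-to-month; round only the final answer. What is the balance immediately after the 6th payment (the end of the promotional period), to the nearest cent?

$2,915.00

Promo months 1–6 at r₀ = 0%/12 = 0; months 7+ at r₁ = 20.1%/12 = 0.01675.
After month 6 (no interest yet): B = $5,075.00 − 6·$360.00 = $2,915.00.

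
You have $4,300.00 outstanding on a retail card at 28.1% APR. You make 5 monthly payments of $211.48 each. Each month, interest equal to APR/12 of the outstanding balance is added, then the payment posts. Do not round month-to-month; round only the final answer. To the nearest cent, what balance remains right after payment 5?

$3,719.50

Monthly rate r = 28.1%/12 = 2.34167% = 0.0234167.
Each month: B ← B·(1+r) − $211.48.
Month 1: interest $100.69; balance after payment $4,189.21.
Month 2: interest $98.10; balance after payment $4,075.83.
Month 3: interest $95.44; balance after payment $3,959.79.
Month 4: interest $92.73; balance after payment $3,841.04.
Month 5: interest $89.94; balance after payment $3,719.50.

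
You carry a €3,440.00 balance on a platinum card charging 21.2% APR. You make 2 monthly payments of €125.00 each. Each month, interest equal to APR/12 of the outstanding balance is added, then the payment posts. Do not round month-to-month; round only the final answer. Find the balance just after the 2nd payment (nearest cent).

Monthly rate r = 21.2%/12 = 1.76667% = 0.0176667.
Each month: B ← B·(1+r) − €125.00.
Month 1: interest €60.77; balance after payment €3,375.77.
Month 2: interest €59.64; balance after payment €3,310.41.

€3,310.41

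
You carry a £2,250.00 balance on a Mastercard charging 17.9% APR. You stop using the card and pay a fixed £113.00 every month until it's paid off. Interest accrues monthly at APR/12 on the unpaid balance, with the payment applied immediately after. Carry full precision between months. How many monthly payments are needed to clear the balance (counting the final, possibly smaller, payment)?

Monthly rate r = 17.9%/12 = 1.49167% = 0.0149167.
Recurrence: B ← B·(1+r) − £113.00.
Month 1: interest £33.56; balance after payment £2,170.56.
Month 2: interest £32.38; balance after payment £2,089.94.
Closed form: n = −ln(1 − rB₀/P)/ln(1+r) = −ln(0.70299)/ln(1.01492) ≈ 23.802, so the balance reaches zero during payment 24.

24 payments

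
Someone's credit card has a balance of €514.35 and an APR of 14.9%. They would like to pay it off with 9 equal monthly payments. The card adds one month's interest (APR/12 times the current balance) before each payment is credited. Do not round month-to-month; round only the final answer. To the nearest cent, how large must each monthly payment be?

Monthly rate r = 14.9%/12 = 1.24167% = 0.0124167.
Level-payment amortization: P = B₀·r / (1 − (1+r)^(−n)) = 514.35·0.0124167 / (1 − 1.01242^(−9)).
Denominator 1 − (1+r)^(−9) = 0.105116654.
P = 6.38651 / 0.105116654 ≈ 60.76.

€60.76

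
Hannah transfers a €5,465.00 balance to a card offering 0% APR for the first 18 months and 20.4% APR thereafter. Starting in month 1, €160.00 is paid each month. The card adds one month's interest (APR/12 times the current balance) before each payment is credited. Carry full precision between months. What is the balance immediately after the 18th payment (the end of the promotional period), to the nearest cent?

€2,585.00

Promo months 1–18 at r₀ = 0%/12 = 0; months 19+ at r₁ = 20.4%/12 = 0.017.
After month 18 (no interest yet): B = €5,465.00 − 18·€160.00 = €2,585.00.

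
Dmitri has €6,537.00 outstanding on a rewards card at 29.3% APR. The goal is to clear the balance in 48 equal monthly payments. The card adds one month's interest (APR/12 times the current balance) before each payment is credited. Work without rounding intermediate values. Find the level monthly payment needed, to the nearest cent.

Monthly rate r = 29.3%/12 = 2.44167% = 0.0244167.
Level-payment amortization: P = B₀·r / (1 − (1+r)^(−n)) = 6537.00·0.0244167 / (1 − 1.02442^(−48)).
Denominator 1 − (1+r)^(−48) = 0.685861264.
P = 159.612 / 0.685861264 ≈ 232.72.

€232.72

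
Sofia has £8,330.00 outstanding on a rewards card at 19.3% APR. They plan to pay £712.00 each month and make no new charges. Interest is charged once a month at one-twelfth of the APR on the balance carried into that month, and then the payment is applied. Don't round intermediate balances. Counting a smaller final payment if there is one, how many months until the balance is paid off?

Monthly rate r = 19.3%/12 = 1.60833% = 0.0160833.
Recurrence: B ← B·(1+r) − £712.00.
Month 1: interest £133.97; balance after payment £7,751.97.
Month 2: interest £124.68; balance after payment £7,164.65.
Closed form: n = −ln(1 − rB₀/P)/ln(1+r) = −ln(0.81183)/ln(1.01608) ≈ 13.065, so the balance reaches zero during payment 14.

14 payments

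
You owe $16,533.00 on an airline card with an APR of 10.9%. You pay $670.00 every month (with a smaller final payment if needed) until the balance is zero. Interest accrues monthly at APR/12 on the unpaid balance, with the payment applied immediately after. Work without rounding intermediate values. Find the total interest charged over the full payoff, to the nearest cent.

$2,271.63

Monthly rate r = 10.9%/12 = 0.908333% = 0.00908333.
Payoff takes n = ⌈−ln(1 − rB₀/P)/ln(1+r)⌉ = ⌈28.066⌉ = 29 payments; the last is $44.63.
Total paid = 28·$670.00 + $44.63 = $18,804.63.
Total interest = total paid − principal = $18,804.63 − $16,533.00 = $2,271.63.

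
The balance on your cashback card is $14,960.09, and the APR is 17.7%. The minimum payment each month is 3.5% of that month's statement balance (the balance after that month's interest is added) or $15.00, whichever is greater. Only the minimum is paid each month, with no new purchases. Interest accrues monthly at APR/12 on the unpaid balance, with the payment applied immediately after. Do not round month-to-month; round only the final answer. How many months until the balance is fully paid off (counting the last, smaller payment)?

Monthly rate r = 17.7%/12 = 1.475% = 0.01475.
While 3.5% of the post-interest balance exceeds $15.00, each month B ← (B·(1+r))·(1 − 0.035), i.e. B shrinks by the factor (1+r)·0.965 = 0.97923.
This holds for months 1–170. Entering month 171 the balance is $422.30; 3.5% of the post-interest balance is now below $15.00, so the flat $15.00 minimum applies from here.
From month 171 a fixed $15.00 at rate r clears $422.30 in 37 more payments. Total: 170 + 37 = 207 months.

207 months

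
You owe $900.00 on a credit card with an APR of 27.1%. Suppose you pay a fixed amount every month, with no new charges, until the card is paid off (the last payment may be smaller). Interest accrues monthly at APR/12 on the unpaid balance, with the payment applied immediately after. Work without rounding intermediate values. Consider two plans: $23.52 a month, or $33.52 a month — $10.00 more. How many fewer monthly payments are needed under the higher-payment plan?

Monthly rate r = 27.1%/12 = 2.25833% = 0.0225833.
At $23.52/mo: n = ⌈−ln(1 − rB₀/P)/ln(1+r)⌉ = 90 payments (last $9.23); total interest = total paid − $900.00 = $1,202.51.
At $33.52/mo: 42 payments (last $25.12); total interest $499.44.
Payments saved = 90 − 42 = 48.

48 fewer payments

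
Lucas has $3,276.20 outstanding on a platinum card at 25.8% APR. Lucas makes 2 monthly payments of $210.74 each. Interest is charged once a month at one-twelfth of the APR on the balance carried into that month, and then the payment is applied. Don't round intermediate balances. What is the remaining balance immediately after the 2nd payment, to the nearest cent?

$2,992.58

Monthly rate r = 25.8%/12 = 2.15% = 0.0215.
Each month: B ← B·(1+r) − $210.74.
Month 1: interest $70.44; balance after payment $3,135.90.
Month 2: interest $67.42; balance after payment $2,992.58.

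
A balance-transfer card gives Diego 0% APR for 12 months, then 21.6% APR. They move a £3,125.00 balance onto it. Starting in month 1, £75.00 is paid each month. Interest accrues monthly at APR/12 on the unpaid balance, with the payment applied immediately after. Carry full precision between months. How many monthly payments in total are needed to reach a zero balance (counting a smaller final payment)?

55 payments

Promo months 1–12 at r₀ = 0%/12 = 0; months 13+ at r₁ = 21.6%/12 = 0.018.
After month 12 (no interest yet): B = £3,125.00 − 12·£75.00 = £2,225.00.
Then at r₁ with £75.00/mo: n₂ = −ln(1 − r₁·B/P)/ln(1+r₁) ≈ 42.80 → 43 more payments.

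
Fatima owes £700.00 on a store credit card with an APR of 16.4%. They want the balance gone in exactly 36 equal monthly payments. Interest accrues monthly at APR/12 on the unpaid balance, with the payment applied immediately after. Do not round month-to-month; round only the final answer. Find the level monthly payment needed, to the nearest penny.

£24.75

Monthly rate r = 16.4%/12 = 1.36667% = 0.0136667.
Level-payment amortization: P = B₀·r / (1 − (1+r)^(−n)) = 700.00·0.0136667 / (1 − 1.01367^(−36)).
Denominator 1 − (1+r)^(−36) = 0.386557241.
P = 9.56667 / 0.386557241 ≈ 24.75.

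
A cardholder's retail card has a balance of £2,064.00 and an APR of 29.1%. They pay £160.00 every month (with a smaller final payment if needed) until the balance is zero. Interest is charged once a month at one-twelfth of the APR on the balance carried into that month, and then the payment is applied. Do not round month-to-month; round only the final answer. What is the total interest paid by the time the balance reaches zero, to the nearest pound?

Monthly rate r = 29.1%/12 = 2.425% = 0.02425.
Payoff takes n = ⌈−ln(1 − rB₀/P)/ln(1+r)⌉ = ⌈15.658⌉ = 16 payments; the last is £105.65.
Total paid = 15·£160.00 + £105.65 = £2,505.65.
Total interest = total paid − principal = £2,505.65 − £2,064.00 = £441.65.

£442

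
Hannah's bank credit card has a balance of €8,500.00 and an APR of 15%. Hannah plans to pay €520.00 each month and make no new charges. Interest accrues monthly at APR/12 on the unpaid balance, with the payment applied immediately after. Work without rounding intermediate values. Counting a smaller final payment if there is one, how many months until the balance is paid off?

Monthly rate r = 15%/12 = 1.25% = 0.0125.
Recurrence: B ← B·(1+r) − €520.00.
Month 1: interest €106.25; balance after payment €8,086.25.
Month 2: interest €101.08; balance after payment €7,667.33.
Closed form: n = −ln(1 − rB₀/P)/ln(1+r) = −ln(0.79567)/ln(1.0125) ≈ 18.399, so the balance reaches zero during payment 19.

19 payments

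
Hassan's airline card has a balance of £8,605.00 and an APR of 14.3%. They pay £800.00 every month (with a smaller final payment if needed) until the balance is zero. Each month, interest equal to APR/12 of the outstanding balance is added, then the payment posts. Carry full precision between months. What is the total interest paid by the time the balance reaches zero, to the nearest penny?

Monthly rate r = 14.3%/12 = 1.19167% = 0.0119167.
Payoff takes n = ⌈−ln(1 − rB₀/P)/ln(1+r)⌉ = ⌈11.579⌉ = 12 payments; the last is £464.58.
Total paid = 11·£800.00 + £464.58 = £9,264.58.
Total interest = total paid − principal = £9,264.58 − £8,605.00 = £659.58.

£659.58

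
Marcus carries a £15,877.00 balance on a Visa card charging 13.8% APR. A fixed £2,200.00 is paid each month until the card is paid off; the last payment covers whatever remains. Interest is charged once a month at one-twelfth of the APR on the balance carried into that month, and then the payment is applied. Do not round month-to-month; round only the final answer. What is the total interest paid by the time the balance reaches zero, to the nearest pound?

£796

Monthly rate r = 13.8%/12 = 1.15% = 0.0115.
Payoff takes n = ⌈−ln(1 − rB₀/P)/ln(1+r)⌉ = ⌈7.577⌉ = 8 payments; the last is £1,272.92.
Total paid = 7·£2,200.00 + £1,272.92 = £16,672.92.
Total interest = total paid − principal = £16,672.92 − £15,877.00 = £795.92.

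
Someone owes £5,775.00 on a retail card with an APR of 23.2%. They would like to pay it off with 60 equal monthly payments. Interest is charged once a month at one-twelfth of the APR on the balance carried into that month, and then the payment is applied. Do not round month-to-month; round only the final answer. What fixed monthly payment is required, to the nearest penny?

£163.46

Monthly rate r = 23.2%/12 = 1.93333% = 0.0193333.
Level-payment amortization: P = B₀·r / (1 − (1+r)^(−n)) = 5775.00·0.0193333 / (1 − 1.01933^(−60)).
Denominator 1 − (1+r)^(−60) = 0.683023972.
P = 111.65 / 0.683023972 ≈ 163.46.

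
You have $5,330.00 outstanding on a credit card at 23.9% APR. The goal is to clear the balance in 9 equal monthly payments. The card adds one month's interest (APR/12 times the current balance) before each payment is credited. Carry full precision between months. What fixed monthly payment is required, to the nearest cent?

Monthly rate r = 23.9%/12 = 1.99167% = 0.0199167.
Level-payment amortization: P = B₀·r / (1 − (1+r)^(−n)) = 5330.00·0.0199167 / (1 − 1.01992^(−9)).
Denominator 1 − (1+r)^(−9) = 0.162629221.
P = 106.156 / 0.162629221 ≈ 652.75.

$652.75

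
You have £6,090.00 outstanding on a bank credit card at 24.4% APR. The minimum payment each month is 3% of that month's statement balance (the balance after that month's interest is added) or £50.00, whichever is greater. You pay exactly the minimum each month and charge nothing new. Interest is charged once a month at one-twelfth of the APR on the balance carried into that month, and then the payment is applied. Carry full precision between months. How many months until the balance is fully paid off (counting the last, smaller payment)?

Monthly rate r = 24.4%/12 = 2.03333% = 0.0203333.
While 3% of the post-interest balance exceeds £50.00, each month B ← (B·(1+r))·(1 − 0.03), i.e. B shrinks by the factor (1+r)·0.97 = 0.98972.
This holds for months 1–128. Entering month 129 the balance is £1,623.25; 3% of the post-interest balance is now below £50.00, so the flat £50.00 minimum applies from here.
From month 129 a fixed £50.00 at rate r clears £1,623.25 in 54 more payments. Total: 128 + 54 = 182 months.

182 months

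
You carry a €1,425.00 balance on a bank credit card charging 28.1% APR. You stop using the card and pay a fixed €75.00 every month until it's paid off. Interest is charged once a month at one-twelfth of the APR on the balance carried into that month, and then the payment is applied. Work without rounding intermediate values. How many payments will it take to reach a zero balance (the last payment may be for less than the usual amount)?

Monthly rate r = 28.1%/12 = 2.34167% = 0.0234167.
Recurrence: B ← B·(1+r) − €75.00.
Month 1: interest €33.37; balance after payment €1,383.37.
Month 2: interest €32.39; balance after payment €1,340.76.
Closed form: n = −ln(1 − rB₀/P)/ln(1+r) = −ln(0.55508)/ln(1.02342) ≈ 25.431, so the balance reaches zero during payment 26.

26 payments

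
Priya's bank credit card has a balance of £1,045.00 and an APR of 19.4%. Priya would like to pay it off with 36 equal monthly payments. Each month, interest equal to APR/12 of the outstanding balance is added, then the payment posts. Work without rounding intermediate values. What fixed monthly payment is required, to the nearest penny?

£38.52

Monthly rate r = 19.4%/12 = 1.61667% = 0.0161667.
Level-payment amortization: P = B₀·r / (1 − (1+r)^(−n)) = 1045.00·0.0161667 / (1 − 1.01617^(−36)).
Denominator 1 − (1+r)^(−36) = 0.438613463.
P = 16.8942 / 0.438613463 ≈ 38.52.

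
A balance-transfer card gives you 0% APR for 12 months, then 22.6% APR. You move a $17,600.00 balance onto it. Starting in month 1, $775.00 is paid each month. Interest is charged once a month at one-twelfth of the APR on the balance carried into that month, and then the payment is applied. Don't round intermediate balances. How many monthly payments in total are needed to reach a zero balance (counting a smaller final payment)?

Promo months 1–12 at r₀ = 0%/12 = 0; months 13+ at r₁ = 22.6%/12 = 0.0188333.
After month 12 (no interest yet): B = $17,600.00 − 12·$775.00 = $8,300.00.
Then at r₁ with $775.00/mo: n₂ = −ln(1 − r₁·B/P)/ln(1+r₁) ≈ 12.07 → 13 more payments.

25 payments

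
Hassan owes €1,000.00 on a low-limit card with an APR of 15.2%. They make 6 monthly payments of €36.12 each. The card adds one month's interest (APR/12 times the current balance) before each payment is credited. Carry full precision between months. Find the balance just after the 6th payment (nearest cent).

Monthly rate r = 15.2%/12 = 1.26667% = 0.0126667.
Each month: B ← B·(1+r) − €36.12.
Month 1: interest €12.67; balance after payment €976.55.
Month 2: interest €12.37; balance after payment €952.80.
Month 3: interest €12.07; balance after payment €928.75.
Month 4: interest €11.76; balance after payment €904.39.
Month 5: interest €11.46; balance after payment €879.72.
Month 6: interest €11.14; balance after payment €854.75.

€854.75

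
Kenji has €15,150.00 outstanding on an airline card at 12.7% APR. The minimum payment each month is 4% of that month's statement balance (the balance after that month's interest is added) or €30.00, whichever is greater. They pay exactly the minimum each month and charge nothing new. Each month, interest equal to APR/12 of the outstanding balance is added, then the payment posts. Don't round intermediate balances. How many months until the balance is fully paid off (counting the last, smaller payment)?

129 months

Monthly rate r = 12.7%/12 = 1.05833% = 0.0105833.
While 4% of the post-interest balance exceeds €30.00, each month B ← (B·(1+r))·(1 − 0.04), i.e. B shrinks by the factor (1+r)·0.96 = 0.97016.
This holds for months 1–100. Entering month 101 the balance is €732.40; 4% of the post-interest balance is now below €30.00, so the flat €30.00 minimum applies from here.
From month 101 a fixed €30.00 at rate r clears €732.40 in 29 more payments. Total: 100 + 29 = 129 months.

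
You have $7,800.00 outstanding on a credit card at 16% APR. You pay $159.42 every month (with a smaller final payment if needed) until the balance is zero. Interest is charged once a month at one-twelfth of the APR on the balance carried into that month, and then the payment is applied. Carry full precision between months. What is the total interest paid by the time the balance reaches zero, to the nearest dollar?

Monthly rate r = 16%/12 = 1.33333% = 0.0133333.
Payoff takes n = ⌈−ln(1 − rB₀/P)/ln(1+r)⌉ = ⌈79.772⌉ = 80 payments; the last is $123.30.
Total paid = 79·$159.42 + $123.30 = $12,717.48.
Total interest = total paid − principal = $12,717.48 − $7,800.00 = $4,917.48.

$4,917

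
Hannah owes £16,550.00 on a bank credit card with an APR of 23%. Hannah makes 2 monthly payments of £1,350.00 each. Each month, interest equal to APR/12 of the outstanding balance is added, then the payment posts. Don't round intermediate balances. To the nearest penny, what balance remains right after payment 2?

Monthly rate r = 23%/12 = 1.91667% = 0.0191667.
Each month: B ← B·(1+r) − £1,350.00.
Month 1: interest £317.21; balance after payment £15,517.21.
Month 2: interest £297.41; balance after payment £14,464.62.

£14,464.62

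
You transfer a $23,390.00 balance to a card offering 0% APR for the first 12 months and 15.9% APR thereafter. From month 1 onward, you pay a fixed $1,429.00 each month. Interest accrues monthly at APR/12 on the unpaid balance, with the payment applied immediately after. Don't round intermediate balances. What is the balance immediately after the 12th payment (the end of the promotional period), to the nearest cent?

Promo months 1–12 at r₀ = 0%/12 = 0; months 13+ at r₁ = 15.9%/12 = 0.01325.
After month 12 (no interest yet): B = $23,390.00 − 12·$1,429.00 = $6,242.00.

$6,242.00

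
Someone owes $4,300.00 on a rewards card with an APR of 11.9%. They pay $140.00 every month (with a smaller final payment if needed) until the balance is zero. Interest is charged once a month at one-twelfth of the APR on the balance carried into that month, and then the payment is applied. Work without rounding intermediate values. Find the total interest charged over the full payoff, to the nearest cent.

Monthly rate r = 11.9%/12 = 0.991667% = 0.00991667.
Payoff takes n = ⌈−ln(1 − rB₀/P)/ln(1+r)⌉ = ⌈36.811⌉ = 37 payments; the last is $113.64.
Total paid = 36·$140.00 + $113.64 = $5,153.64.
Total interest = total paid − principal = $5,153.64 − $4,300.00 = $853.64.

$853.64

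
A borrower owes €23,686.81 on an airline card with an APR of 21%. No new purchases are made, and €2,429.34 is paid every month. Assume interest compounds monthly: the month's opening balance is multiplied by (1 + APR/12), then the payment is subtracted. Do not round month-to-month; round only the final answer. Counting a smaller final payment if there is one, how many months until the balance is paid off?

Monthly rate r = 21%/12 = 1.75% = 0.0175.
Recurrence: B ← B·(1+r) − €2,429.34.
Month 1: interest €414.52; balance after payment €21,671.99.
Month 2: interest €379.26; balance after payment €19,621.91.
Closed form: n = −ln(1 − rB₀/P)/ln(1+r) = −ln(0.82937)/ln(1.0175) ≈ 10.784, so the balance reaches zero during payment 11.

11 months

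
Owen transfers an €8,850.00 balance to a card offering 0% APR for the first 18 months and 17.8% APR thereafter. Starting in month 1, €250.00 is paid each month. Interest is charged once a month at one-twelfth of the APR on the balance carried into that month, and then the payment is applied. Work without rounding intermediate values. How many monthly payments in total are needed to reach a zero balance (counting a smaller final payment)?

Promo months 1–18 at r₀ = 0%/12 = 0; months 19+ at r₁ = 17.8%/12 = 0.0148333.
After month 18 (no interest yet): B = €8,850.00 − 18·€250.00 = €4,350.00.
Then at r₁ with €250.00/mo: n₂ = −ln(1 − r₁·B/P)/ln(1+r₁) ≈ 20.28 → 21 more payments.

39 payments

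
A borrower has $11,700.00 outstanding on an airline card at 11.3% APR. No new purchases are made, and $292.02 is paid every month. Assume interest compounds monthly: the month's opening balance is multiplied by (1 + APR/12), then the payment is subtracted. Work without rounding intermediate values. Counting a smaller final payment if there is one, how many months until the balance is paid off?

51 months

Monthly rate r = 11.3%/12 = 0.941667% = 0.00941667.
Recurrence: B ← B·(1+r) − $292.02.
Month 1: interest $110.17; balance after payment $11,518.15.
Month 2: interest $108.46; balance after payment $11,334.60.
Closed form: n = −ln(1 − rB₀/P)/ln(1+r) = −ln(0.62271)/ln(1.00942) ≈ 50.537, so the balance reaches zero during payment 51.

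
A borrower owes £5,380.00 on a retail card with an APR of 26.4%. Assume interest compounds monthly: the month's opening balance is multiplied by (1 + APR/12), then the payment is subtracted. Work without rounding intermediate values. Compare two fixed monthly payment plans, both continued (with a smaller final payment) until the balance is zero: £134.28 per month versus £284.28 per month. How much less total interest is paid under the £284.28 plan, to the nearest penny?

£6,123.11

Monthly rate r = 26.4%/12 = 2.2% = 0.022.
At £134.28/mo: n = ⌈−ln(1 − rB₀/P)/ln(1+r)⌉ = 98 payments (last £132.60); total interest = total paid − £5,380.00 = £7,777.76.
At £284.28/mo: 25 payments (last £211.93); total interest £1,654.65.
Interest saved = £7,777.76 − £1,654.65 = £6,123.11.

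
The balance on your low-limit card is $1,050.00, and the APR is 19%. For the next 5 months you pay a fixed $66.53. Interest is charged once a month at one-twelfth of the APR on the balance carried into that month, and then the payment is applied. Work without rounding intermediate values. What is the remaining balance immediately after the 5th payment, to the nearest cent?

Monthly rate r = 19%/12 = 1.58333% = 0.0158333.
Each month: B ← B·(1+r) − $66.53.
Month 1: interest $16.62; balance after payment $1,000.10.
Month 2: interest $15.83; balance after payment $949.40.
Month 3: interest $15.03; balance after payment $897.90.
Month 4: interest $14.22; balance after payment $845.59.
Month 5: interest $13.39; balance after payment $792.45.

$792.45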